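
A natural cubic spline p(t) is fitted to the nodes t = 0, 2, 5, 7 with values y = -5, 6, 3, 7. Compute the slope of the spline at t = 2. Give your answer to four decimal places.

2.2473

Put M_i = p'' at the i-th knot. Here h = (2, 3, 2) and Δ = (11/2, -1, 2), so the interior equations h_(i-1)·M_(i-1) + 2(h_(i-1)+h_i)·M_i + h_i·M_(i+1) = 6(Δ_i − Δ_(i-1)) read
  2·M_0 + 10·M_1 + 3·M_2 = 6(Δ_1 - Δ_0) = -39
  3·M_1 + 10·M_2 + 2·M_3 = 6(Δ_2 - Δ_1) = 18
Natural end conditions: M_0 = M_3 = 0.
Solving: M_0 = 0, M_1 = -444/91, M_2 = 297/91, M_3 = 0.
On [2, 5], p'(t) = b_1 + 2c_1·(t - 2) + 3d_1·(t - 2)² with b_1 = Δ_1 - h_1(2M_1 + M_2)/6 = 409/182, c_1 = M_1/2 = -222/91, d_1 = (M_2 - M_1)/(6h_1) = 19/42. So p'(2) = 409/182.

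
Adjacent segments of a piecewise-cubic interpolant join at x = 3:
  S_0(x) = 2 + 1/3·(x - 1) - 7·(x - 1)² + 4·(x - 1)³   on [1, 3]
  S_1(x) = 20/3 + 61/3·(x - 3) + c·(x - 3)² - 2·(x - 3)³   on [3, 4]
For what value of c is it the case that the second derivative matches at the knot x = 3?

17

S_0''(x) = -14 + 24·(x - 1), so S_0''(3) = 34. On the right, S_1''(3) = 2c, so c = 17.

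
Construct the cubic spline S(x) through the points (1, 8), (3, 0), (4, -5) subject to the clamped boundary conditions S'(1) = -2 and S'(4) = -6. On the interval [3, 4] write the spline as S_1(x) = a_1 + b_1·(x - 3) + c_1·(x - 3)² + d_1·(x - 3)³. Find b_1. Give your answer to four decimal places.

-4.6667

Write σ_i for S''(x_i). With h_i = 2, 1 and divided differences Δ_i = -4, -5, the continuity of S' gives the tridiagonal system
  2·σ_0 + 6·σ_1 + 1·σ_2 = 6(Δ_1 - Δ_0) = -6
Clamped end conditions give two more equations: 2h_0·σ_0 + h_0·σ_1 = 6(Δ_0 - S'(1)) = -12 and h_1·σ_1 + 2h_1·σ_2 = 6(S'(4) - Δ_1) = -6.
Solving: σ_0 = -10/3, σ_1 = 2/3, σ_2 = -10/3.
On [3, 4], with S_1(x) = a_1 + b_1·(x - 3) + c_1·(x - 3)² + d_1·(x - 3)³: c_1 = σ_1/2 = 1/3, d_1 = (σ_2 - σ_1)/(6h_1) = -2/3, b_1 = Δ_1 - h_1(2σ_1 + σ_2)/6 = -14/3.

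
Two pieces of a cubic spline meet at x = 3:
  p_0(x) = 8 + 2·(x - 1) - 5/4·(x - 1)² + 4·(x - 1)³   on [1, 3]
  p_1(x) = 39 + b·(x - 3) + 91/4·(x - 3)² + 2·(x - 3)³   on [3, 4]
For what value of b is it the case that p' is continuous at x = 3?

45

p_0'(x) = 2 - 5/2·(x - 1) + 12·(x - 1)², so p_0'(3) = 45. On the right, p_1'(3) = b, so b = 45.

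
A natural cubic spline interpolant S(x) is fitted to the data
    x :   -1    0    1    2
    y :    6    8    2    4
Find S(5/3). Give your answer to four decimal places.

2.5432

Let M_i = S''(x_i). Step sizes h_i = 1, 1, 1; slopes of the chords Δ_i = (y_(i+1) - y_i)/h_i = 2, -6, 2.
  1·M_0 + 4·M_1 + 1·M_2 = 6(Δ_1 - Δ_0) = -48
  1·M_1 + 4·M_2 + 1·M_3 = 6(Δ_2 - Δ_1) = 48
Natural end conditions: M_0 = M_3 = 0.
Hence M_0 = 0, M_1 = -16, M_2 = 16, M_3 = 0.
On [1, 2], S(x) = 2 - 10/3·(x - 1) + 8·(x - 1)² - 8/3·(x - 1)³.
With (x - 1) = 2/3: S(5/3) = 206/81.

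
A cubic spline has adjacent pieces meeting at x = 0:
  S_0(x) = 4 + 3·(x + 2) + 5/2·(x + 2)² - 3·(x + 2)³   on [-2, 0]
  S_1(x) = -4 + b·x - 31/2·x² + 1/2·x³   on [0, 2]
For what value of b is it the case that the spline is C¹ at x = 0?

S_0'(x) = 3 + 5·(x + 2) - 9·(x + 2)², so S_0'(0) = -23. On the right, S_1'(0) = b, so b = -23.

-23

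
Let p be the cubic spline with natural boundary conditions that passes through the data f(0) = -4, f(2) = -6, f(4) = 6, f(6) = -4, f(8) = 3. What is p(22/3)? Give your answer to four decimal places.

With m_i denoting the second derivative at x_i, h_i = 2, 2, 2, 2, and Δ_i = (y_(i+1) − y_i)/h_i = -1, 6, -5, 7/2:
  2·m_0 + 8·m_1 + 2·m_2 = 6(Δ_1 - Δ_0) = 42
  2·m_1 + 8·m_2 + 2·m_3 = 6(Δ_2 - Δ_1) = -66
  2·m_2 + 8·m_3 + 2·m_4 = 6(Δ_3 - Δ_2) = 51
Natural end conditions: m_0 = m_4 = 0.
Solving the tridiagonal system: m_0 = 0, m_1 = 135/16, m_2 = -51/4, m_3 = 153/16, m_4 = 0.
On [6, 8], p(x) = -4 - 23/8·(x - 6) + 153/32·(x - 6)² - 51/64·(x - 6)³.
With (x - 6) = 4/3: p(22/3) = -11/9.

-1.2222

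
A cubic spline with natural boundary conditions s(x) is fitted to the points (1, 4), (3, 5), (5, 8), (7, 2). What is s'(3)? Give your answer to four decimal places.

1.6333

Write M_i for s''(x_i). With h_i = 2, 2, 2 and divided differences Δ_i = 1/2, 3/2, -3, the continuity of s' gives the tridiagonal system
  2·M_0 + 8·M_1 + 2·M_2 = 6(Δ_1 - Δ_0) = 6
  2·M_1 + 8·M_2 + 2·M_3 = 6(Δ_2 - Δ_1) = -27
Natural end conditions: M_0 = M_3 = 0.
Solving the tridiagonal system: M_0 = 0, M_1 = 17/10, M_2 = -19/5, M_3 = 0.
On [3, 5], s'(x) = b_1 + 2c_1·(x - 3) + 3d_1·(x - 3)² with b_1 = Δ_1 - h_1(2M_1 + M_2)/6 = 49/30, c_1 = M_1/2 = 17/20, d_1 = (M_2 - M_1)/(6h_1) = -11/24. So s'(3) = 49/30.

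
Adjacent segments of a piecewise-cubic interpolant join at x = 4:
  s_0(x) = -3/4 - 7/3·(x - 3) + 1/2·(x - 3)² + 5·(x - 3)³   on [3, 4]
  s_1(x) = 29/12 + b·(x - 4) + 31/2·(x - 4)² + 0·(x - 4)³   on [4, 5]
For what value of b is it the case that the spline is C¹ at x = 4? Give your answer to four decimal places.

13.6667

s_0'(x) = -7/3 + 1·(x - 3) + 15·(x - 3)², so s_0'(4) = 41/3. On the right, s_1'(4) = b, so b = 41/3.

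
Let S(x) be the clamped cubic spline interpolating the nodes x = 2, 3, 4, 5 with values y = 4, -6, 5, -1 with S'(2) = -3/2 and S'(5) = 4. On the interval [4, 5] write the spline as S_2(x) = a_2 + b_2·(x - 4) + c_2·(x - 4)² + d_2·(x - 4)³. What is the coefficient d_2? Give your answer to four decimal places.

With σ_i denoting the second derivative at x_i, h_i = 1, 1, 1, and Δ_i = (y_(i+1) − y_i)/h_i = -10, 11, -6:
  1·σ_0 + 4·σ_1 + 1·σ_2 = 6(Δ_1 - Δ_0) = 126
  1·σ_1 + 4·σ_2 + 1·σ_3 = 6(Δ_2 - Δ_1) = -102
Clamped end conditions give two more equations: 2h_0·σ_0 + h_0·σ_1 = 6(Δ_0 - S'(2)) = -51 and h_2·σ_2 + 2h_2·σ_3 = 6(S'(5) - Δ_2) = 60.
Solving the tridiagonal system: σ_0 = -824/15, σ_1 = 883/15, σ_2 = -818/15, σ_3 = 859/15.
On [4, 5], with S_2(x) = a_2 + b_2·(x - 4) + c_2·(x - 4)² + d_2·(x - 4)³: c_2 = σ_2/2 = -409/15, d_2 = (σ_3 - σ_2)/(6h_2) = 559/30, b_2 = Δ_2 - h_2(2σ_2 + σ_3)/6 = 79/30.

18.6333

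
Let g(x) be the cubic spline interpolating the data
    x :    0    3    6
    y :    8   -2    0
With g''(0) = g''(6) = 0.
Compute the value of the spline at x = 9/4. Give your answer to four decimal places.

Put M_i = g'' at the i-th knot. Here h = (3, 3) and Δ = (-10/3, 2/3), so the interior equations h_(i-1)·M_(i-1) + 2(h_(i-1)+h_i)·M_i + h_i·M_(i+1) = 6(Δ_i − Δ_(i-1)) read
  3·M_0 + 12·M_1 + 3·M_2 = 6(Δ_1 - Δ_0) = 24
Natural end conditions: M_0 = M_2 = 0.
Solving the tridiagonal system: M_0 = 0, M_1 = 2, M_2 = 0.
On [0, 3], g(x) = 8 - 13/3·x + 0·x² + 1/9·x³.
With x = 9/4: g(9/4) = -31/64.

-0.4844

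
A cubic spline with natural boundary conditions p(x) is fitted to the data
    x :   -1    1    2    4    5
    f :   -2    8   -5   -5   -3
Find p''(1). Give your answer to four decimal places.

Let M_i = p''(x_i). Step sizes h_i = 2, 1, 2, 1; slopes of the chords Δ_i = (y_(i+1) - y_i)/h_i = 5, -13, 0, 2.
  2·M_0 + 6·M_1 + 1·M_2 = 6(Δ_1 - Δ_0) = -108
  1·M_1 + 6·M_2 + 2·M_3 = 6(Δ_2 - Δ_1) = 78
  2·M_2 + 6·M_3 + 1·M_4 = 6(Δ_3 - Δ_2) = 12
Natural end conditions: M_0 = M_4 = 0.
Forward elimination and back-substitution give M_0 = 0, M_1 = -650/31, M_2 = 552/31, M_3 = -122/31, M_4 = 0.

-20.9677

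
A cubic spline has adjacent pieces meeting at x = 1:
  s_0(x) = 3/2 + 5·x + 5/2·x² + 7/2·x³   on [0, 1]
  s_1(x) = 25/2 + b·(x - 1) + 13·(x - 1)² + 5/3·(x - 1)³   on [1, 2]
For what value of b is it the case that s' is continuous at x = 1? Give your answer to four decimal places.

20.5000

s_0'(x) = 5 + 5·x + 21/2·x², so s_0'(1) = 41/2. On the right, s_1'(1) = b, so b = 41/2.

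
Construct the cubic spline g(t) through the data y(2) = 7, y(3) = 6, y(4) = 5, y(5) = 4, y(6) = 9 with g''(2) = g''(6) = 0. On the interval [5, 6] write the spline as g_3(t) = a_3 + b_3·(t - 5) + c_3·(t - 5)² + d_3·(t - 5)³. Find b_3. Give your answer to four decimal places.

1.7857

With M_i denoting the second derivative at x_i, h_i = 1, 1, 1, 1, and Δ_i = (y_(i+1) − y_i)/h_i = -1, -1, -1, 5:
  1·M_0 + 4·M_1 + 1·M_2 = 6(Δ_1 - Δ_0) = 0
  1·M_1 + 4·M_2 + 1·M_3 = 6(Δ_2 - Δ_1) = 0
  1·M_2 + 4·M_3 + 1·M_4 = 6(Δ_3 - Δ_2) = 36
Natural end conditions: M_0 = M_4 = 0.
Forward elimination and back-substitution give M_0 = 0, M_1 = 9/14, M_2 = -18/7, M_3 = 135/14, M_4 = 0.
On [5, 6], with g_3(t) = a_3 + b_3·(t - 5) + c_3·(t - 5)² + d_3·(t - 5)³: c_3 = M_3/2 = 135/28, d_3 = (M_4 - M_3)/(6h_3) = -45/28, b_3 = Δ_3 - h_3(2M_3 + M_4)/6 = 25/14.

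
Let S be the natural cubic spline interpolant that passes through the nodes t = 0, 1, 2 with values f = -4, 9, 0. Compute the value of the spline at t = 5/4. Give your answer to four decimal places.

8.5547

With m_i denoting the second derivative at x_i, h_i = 1, 1, and Δ_i = (y_(i+1) − y_i)/h_i = 13, -9:
  1·m_0 + 4·m_1 + 1·m_2 = 6(Δ_1 - Δ_0) = -132
Natural end conditions: m_0 = m_2 = 0.
Solving the tridiagonal system: m_0 = 0, m_1 = -33, m_2 = 0.
On [1, 2], S(t) = 9 + 2·(t - 1) - 33/2·(t - 1)² + 11/2·(t - 1)³.
With (t - 1) = 1/4: S(5/4) = 1095/128.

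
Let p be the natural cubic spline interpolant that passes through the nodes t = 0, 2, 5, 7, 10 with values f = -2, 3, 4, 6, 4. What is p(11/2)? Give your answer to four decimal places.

With σ_i denoting the second derivative at x_i, h_i = 2, 3, 2, 3, and Δ_i = (y_(i+1) − y_i)/h_i = 5/2, 1/3, 1, -2/3:
  2·σ_0 + 10·σ_1 + 3·σ_2 = 6(Δ_1 - Δ_0) = -13
  3·σ_1 + 10·σ_2 + 2·σ_3 = 6(Δ_2 - Δ_1) = 4
  2·σ_2 + 10·σ_3 + 3·σ_4 = 6(Δ_3 - Δ_2) = -10
Natural end conditions: σ_0 = σ_4 = 0.
Solving: σ_0 = 0, σ_1 = -238/145, σ_2 = 33/29, σ_3 = -178/145, σ_4 = 0.
On [5, 7], p(t) = 4 + 283/435·(t - 5) + 33/58·(t - 5)² - 343/1740·(t - 5)³.
With (t - 5) = 1/2: p(11/2) = 4123/928.

4.4429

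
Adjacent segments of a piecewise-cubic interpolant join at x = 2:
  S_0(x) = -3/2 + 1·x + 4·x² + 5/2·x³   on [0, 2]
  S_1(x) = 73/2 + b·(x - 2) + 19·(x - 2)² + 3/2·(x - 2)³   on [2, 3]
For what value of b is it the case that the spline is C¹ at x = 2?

47

S_0'(x) = 1 + 8·x + 15/2·x², so S_0'(2) = 47. On the right, S_1'(2) = b, so b = 47.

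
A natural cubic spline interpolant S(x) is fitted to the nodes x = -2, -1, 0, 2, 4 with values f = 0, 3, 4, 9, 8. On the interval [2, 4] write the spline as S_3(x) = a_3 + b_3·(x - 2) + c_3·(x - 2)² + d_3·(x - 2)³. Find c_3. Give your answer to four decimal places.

Write M_i for S''(x_i). With h_i = 1, 1, 2, 2 and divided differences Δ_i = 3, 1, 5/2, -1/2, the continuity of S' gives the tridiagonal system
  1·M_0 + 4·M_1 + 1·M_2 = 6(Δ_1 - Δ_0) = -12
  1·M_1 + 6·M_2 + 2·M_3 = 6(Δ_2 - Δ_1) = 9
  2·M_2 + 8·M_3 + 2·M_4 = 6(Δ_3 - Δ_2) = -18
Natural end conditions: M_0 = M_4 = 0.
Forward elimination and back-substitution give M_0 = 0, M_1 = -53/14, M_2 = 22/7, M_3 = -85/28, M_4 = 0.
On [2, 4], with S_3(x) = a_3 + b_3·(x - 2) + c_3·(x - 2)² + d_3·(x - 2)³: c_3 = M_3/2 = -85/56, d_3 = (M_4 - M_3)/(6h_3) = 85/336, b_3 = Δ_3 - h_3(2M_3 + M_4)/6 = 32/21.

-1.5179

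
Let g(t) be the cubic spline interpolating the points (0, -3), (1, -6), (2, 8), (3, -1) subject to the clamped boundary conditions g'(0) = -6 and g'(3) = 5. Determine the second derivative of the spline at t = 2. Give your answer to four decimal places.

-64.2667

With m_i denoting the second derivative at x_i, h_i = 1, 1, 1, and Δ_i = (y_(i+1) − y_i)/h_i = -3, 14, -9:
  1·m_0 + 4·m_1 + 1·m_2 = 6(Δ_1 - Δ_0) = 102
  1·m_1 + 4·m_2 + 1·m_3 = 6(Δ_2 - Δ_1) = -138
Clamped end conditions give two more equations: 2h_0·m_0 + h_0·m_1 = 6(Δ_0 - g'(0)) = 18 and h_2·m_2 + 2h_2·m_3 = 6(g'(3) - Δ_2) = 84.
Solving: m_0 = -202/15, m_1 = 674/15, m_2 = -964/15, m_3 = 1112/15.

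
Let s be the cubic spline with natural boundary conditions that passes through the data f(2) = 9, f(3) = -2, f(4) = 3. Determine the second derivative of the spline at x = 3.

24

Put M_i = s'' at the i-th knot. Here h = (1, 1) and Δ = (-11, 5), so the interior equations h_(i-1)·M_(i-1) + 2(h_(i-1)+h_i)·M_i + h_i·M_(i+1) = 6(Δ_i − Δ_(i-1)) read
  1·M_0 + 4·M_1 + 1·M_2 = 6(Δ_1 - Δ_0) = 96
Natural end conditions: M_0 = M_2 = 0.
Solving the tridiagonal system: M_0 = 0, M_1 = 24, M_2 = 0.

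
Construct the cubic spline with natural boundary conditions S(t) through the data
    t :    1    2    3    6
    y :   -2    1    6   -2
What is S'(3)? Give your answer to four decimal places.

3.6559

With σ_i denoting the second derivative at x_i, h_i = 1, 1, 3, and Δ_i = (y_(i+1) − y_i)/h_i = 3, 5, -8/3:
  1·σ_0 + 4·σ_1 + 1·σ_2 = 6(Δ_1 - Δ_0) = 12
  1·σ_1 + 8·σ_2 + 3·σ_3 = 6(Δ_2 - Δ_1) = -46
Natural end conditions: σ_0 = σ_3 = 0.
Hence σ_0 = 0, σ_1 = 142/31, σ_2 = -196/31, σ_3 = 0.
On [3, 6], S'(t) = b_2 + 2c_2·(t - 3) + 3d_2·(t - 3)² with b_2 = Δ_2 - h_2(2σ_2 + σ_3)/6 = 340/93, c_2 = σ_2/2 = -98/31, d_2 = (σ_3 - σ_2)/(6h_2) = 98/279. So S'(3) = 340/93.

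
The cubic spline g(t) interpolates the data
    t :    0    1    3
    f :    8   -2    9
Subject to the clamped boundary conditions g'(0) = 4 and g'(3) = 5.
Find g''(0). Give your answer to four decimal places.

-57.1667

Let M_i = g''(x_i). Step sizes h_i = 1, 2; slopes of the chords Δ_i = (y_(i+1) - y_i)/h_i = -10, 11/2.
  1·M_0 + 6·M_1 + 2·M_2 = 6(Δ_1 - Δ_0) = 93
Clamped end conditions give two more equations: 2h_0·M_0 + h_0·M_1 = 6(Δ_0 - g'(0)) = -84 and h_1·M_1 + 2h_1·M_2 = 6(g'(3) - Δ_1) = -3.
Hence M_0 = -343/6, M_1 = 91/3, M_2 = -191/12.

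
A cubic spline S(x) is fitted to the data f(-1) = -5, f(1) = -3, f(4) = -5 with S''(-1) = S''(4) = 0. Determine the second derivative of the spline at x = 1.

Write σ_i for S''(x_i). With h_i = 2, 3 and divided differences Δ_i = 1, -2/3, the continuity of S' gives the tridiagonal system
  2·σ_0 + 10·σ_1 + 3·σ_2 = 6(Δ_1 - Δ_0) = -10
Natural end conditions: σ_0 = σ_2 = 0.
Forward elimination and back-substitution give σ_0 = 0, σ_1 = -1, σ_2 = 0.

-1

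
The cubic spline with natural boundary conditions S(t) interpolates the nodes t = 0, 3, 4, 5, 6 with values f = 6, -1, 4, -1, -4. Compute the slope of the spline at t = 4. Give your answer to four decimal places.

With m_i denoting the second derivative at x_i, h_i = 3, 1, 1, 1, and Δ_i = (y_(i+1) − y_i)/h_i = -7/3, 5, -5, -3:
  3·m_0 + 8·m_1 + 1·m_2 = 6(Δ_1 - Δ_0) = 44
  1·m_1 + 4·m_2 + 1·m_3 = 6(Δ_2 - Δ_1) = -60
  1·m_2 + 4·m_3 + 1·m_4 = 6(Δ_3 - Δ_2) = 12
Natural end conditions: m_0 = m_4 = 0.
Hence m_0 = 0, m_1 = 228/29, m_2 = -548/29, m_3 = 224/29, m_4 = 0.
On [4, 5], S'(t) = b_2 + 2c_2·(t - 4) + 3d_2·(t - 4)² with b_2 = Δ_2 - h_2(2m_2 + m_3)/6 = 1/87, c_2 = m_2/2 = -274/29, d_2 = (m_3 - m_2)/(6h_2) = 386/87. So S'(4) = 1/87.

0.0115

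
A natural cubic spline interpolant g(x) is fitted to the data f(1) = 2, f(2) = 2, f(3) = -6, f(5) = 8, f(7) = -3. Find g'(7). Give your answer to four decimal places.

With M_i denoting the second derivative at x_i, h_i = 1, 1, 2, 2, and Δ_i = (y_(i+1) − y_i)/h_i = 0, -8, 7, -11/2:
  1·M_0 + 4·M_1 + 1·M_2 = 6(Δ_1 - Δ_0) = -48
  1·M_1 + 6·M_2 + 2·M_3 = 6(Δ_2 - Δ_1) = 90
  2·M_2 + 8·M_3 + 2·M_4 = 6(Δ_3 - Δ_2) = -75
Natural end conditions: M_0 = M_4 = 0.
Solving: M_0 = 0, M_1 = -71/4, M_2 = 23, M_3 = -121/8, M_4 = 0.
On [5, 7], g'(x) = b_3 + 2c_3·(x - 5) + 3d_3·(x - 5)² with b_3 = Δ_3 - h_3(2M_3 + M_4)/6 = 55/12, c_3 = M_3/2 = -121/16, d_3 = (M_4 - M_3)/(6h_3) = 121/96. So g'(7) = -253/24.

-10.5417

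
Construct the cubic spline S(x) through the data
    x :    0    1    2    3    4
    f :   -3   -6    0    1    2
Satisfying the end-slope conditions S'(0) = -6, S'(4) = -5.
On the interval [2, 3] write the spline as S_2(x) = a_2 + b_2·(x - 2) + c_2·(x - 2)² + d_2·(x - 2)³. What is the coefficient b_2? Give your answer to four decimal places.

4.1429

Write M_i for S''(x_i). With h_i = 1, 1, 1, 1 and divided differences Δ_i = -3, 6, 1, 1, the continuity of S' gives the tridiagonal system
  1·M_0 + 4·M_1 + 1·M_2 = 6(Δ_1 - Δ_0) = 54
  1·M_1 + 4·M_2 + 1·M_3 = 6(Δ_2 - Δ_1) = -30
  1·M_2 + 4·M_3 + 1·M_4 = 6(Δ_3 - Δ_2) = 0
Clamped end conditions give two more equations: 2h_0·M_0 + h_0·M_1 = 6(Δ_0 - S'(0)) = 18 and h_3·M_3 + 2h_3·M_4 = 6(S'(4) - Δ_3) = -36.
Forward elimination and back-substitution give M_0 = 4/7, M_1 = 118/7, M_2 = -14, M_3 = 64/7, M_4 = -158/7.
On [2, 3], with S_2(x) = a_2 + b_2·(x - 2) + c_2·(x - 2)² + d_2·(x - 2)³: c_2 = M_2/2 = -7, d_2 = (M_3 - M_2)/(6h_2) = 27/7, b_2 = Δ_2 - h_2(2M_2 + M_3)/6 = 29/7.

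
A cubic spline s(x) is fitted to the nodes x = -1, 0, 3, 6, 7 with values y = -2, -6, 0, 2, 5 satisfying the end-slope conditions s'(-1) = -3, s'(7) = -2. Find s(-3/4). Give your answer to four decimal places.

With M_i denoting the second derivative at x_i, h_i = 1, 3, 3, 1, and Δ_i = (y_(i+1) − y_i)/h_i = -4, 2, 2/3, 3:
  1·M_0 + 8·M_1 + 3·M_2 = 6(Δ_1 - Δ_0) = 36
  3·M_1 + 12·M_2 + 3·M_3 = 6(Δ_2 - Δ_1) = -8
  3·M_2 + 8·M_3 + 1·M_4 = 6(Δ_3 - Δ_2) = 14
Clamped end conditions give two more equations: 2h_0·M_0 + h_0·M_1 = 6(Δ_0 - s'(-1)) = -6 and h_3·M_3 + 2h_3·M_4 = 6(s'(7) - Δ_3) = -30.
Solving: M_0 = -19/3, M_1 = 20/3, M_2 = -11/3, M_3 = 16/3, M_4 = -53/3.
On [-1, 0], s(x) = -2 - 3·(x + 1) - 19/6·(x + 1)² + 13/6·(x + 1)³.
With (x + 1) = 1/4: s(-3/4) = -373/128.

-2.9141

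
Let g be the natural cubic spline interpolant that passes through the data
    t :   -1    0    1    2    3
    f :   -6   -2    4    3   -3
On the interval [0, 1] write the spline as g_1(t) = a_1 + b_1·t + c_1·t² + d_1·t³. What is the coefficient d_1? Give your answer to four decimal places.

-2.7321

With m_i denoting the second derivative at x_i, h_i = 1, 1, 1, 1, and Δ_i = (y_(i+1) − y_i)/h_i = 4, 6, -1, -6:
  1·m_0 + 4·m_1 + 1·m_2 = 6(Δ_1 - Δ_0) = 12
  1·m_1 + 4·m_2 + 1·m_3 = 6(Δ_2 - Δ_1) = -42
  1·m_2 + 4·m_3 + 1·m_4 = 6(Δ_3 - Δ_2) = -30
Natural end conditions: m_0 = m_4 = 0.
Solving the tridiagonal system: m_0 = 0, m_1 = 159/28, m_2 = -75/7, m_3 = -135/28, m_4 = 0.
On [0, 1], with g_1(t) = a_1 + b_1·t + c_1·t² + d_1·t³: c_1 = m_1/2 = 159/56, d_1 = (m_2 - m_1)/(6h_1) = -153/56, b_1 = Δ_1 - h_1(2m_1 + m_2)/6 = 165/28.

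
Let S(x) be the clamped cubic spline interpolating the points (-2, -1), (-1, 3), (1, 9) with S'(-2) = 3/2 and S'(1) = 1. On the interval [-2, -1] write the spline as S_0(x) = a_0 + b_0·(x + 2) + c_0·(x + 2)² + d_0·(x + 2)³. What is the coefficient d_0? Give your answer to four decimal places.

With M_i denoting the second derivative at x_i, h_i = 1, 2, and Δ_i = (y_(i+1) − y_i)/h_i = 4, 3:
  1·M_0 + 6·M_1 + 2·M_2 = 6(Δ_1 - Δ_0) = -6
Clamped end conditions give two more equations: 2h_0·M_0 + h_0·M_1 = 6(Δ_0 - S'(-2)) = 15 and h_1·M_1 + 2h_1·M_2 = 6(S'(1) - Δ_1) = -12.
Solving: M_0 = 25/3, M_1 = -5/3, M_2 = -13/6.
On [-2, -1], with S_0(x) = a_0 + b_0·(x + 2) + c_0·(x + 2)² + d_0·(x + 2)³: c_0 = M_0/2 = 25/6, d_0 = (M_1 - M_0)/(6h_0) = -5/3, b_0 = Δ_0 - h_0(2M_0 + M_1)/6 = 3/2.

-1.6667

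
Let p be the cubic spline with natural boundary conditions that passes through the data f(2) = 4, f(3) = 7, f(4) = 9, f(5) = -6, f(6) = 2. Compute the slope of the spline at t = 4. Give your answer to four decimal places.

With M_i denoting the second derivative at x_i, h_i = 1, 1, 1, 1, and Δ_i = (y_(i+1) − y_i)/h_i = 3, 2, -15, 8:
  1·M_0 + 4·M_1 + 1·M_2 = 6(Δ_1 - Δ_0) = -6
  1·M_1 + 4·M_2 + 1·M_3 = 6(Δ_2 - Δ_1) = -102
  1·M_2 + 4·M_3 + 1·M_4 = 6(Δ_3 - Δ_2) = 138
Natural end conditions: M_0 = M_4 = 0.
Solving: M_0 = 0, M_1 = 57/7, M_2 = -270/7, M_3 = 309/7, M_4 = 0.
On [4, 5], p'(t) = b_2 + 2c_2·(t - 4) + 3d_2·(t - 4)² with b_2 = Δ_2 - h_2(2M_2 + M_3)/6 = -19/2, c_2 = M_2/2 = -135/7, d_2 = (M_3 - M_2)/(6h_2) = 193/14. So p'(4) = -19/2.

-9.5000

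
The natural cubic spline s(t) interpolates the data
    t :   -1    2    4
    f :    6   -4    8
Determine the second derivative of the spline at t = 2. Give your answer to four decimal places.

5.6000

Write M_i for s''(x_i). With h_i = 3, 2 and divided differences Δ_i = -10/3, 6, the continuity of s' gives the tridiagonal system
  3·M_0 + 10·M_1 + 2·M_2 = 6(Δ_1 - Δ_0) = 56
Natural end conditions: M_0 = M_2 = 0.
Forward elimination and back-substitution give M_0 = 0, M_1 = 28/5, M_2 = 0.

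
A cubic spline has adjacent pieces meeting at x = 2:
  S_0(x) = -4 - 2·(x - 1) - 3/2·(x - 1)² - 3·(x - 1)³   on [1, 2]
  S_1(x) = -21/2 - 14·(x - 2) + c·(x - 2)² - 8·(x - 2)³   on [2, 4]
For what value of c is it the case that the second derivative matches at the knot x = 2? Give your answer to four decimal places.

-10.5000

S_0''(x) = -3 - 18·(x - 1), so S_0''(2) = -21. On the right, S_1''(2) = 2c, so c = -21/2.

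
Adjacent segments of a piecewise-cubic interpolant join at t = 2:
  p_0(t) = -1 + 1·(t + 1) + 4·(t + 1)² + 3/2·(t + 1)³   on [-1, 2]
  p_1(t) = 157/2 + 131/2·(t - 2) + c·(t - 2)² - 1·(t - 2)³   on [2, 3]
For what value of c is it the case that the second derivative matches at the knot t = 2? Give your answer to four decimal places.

17.5000

p_0''(t) = 8 + 9·(t + 1), so p_0''(2) = 35. On the right, p_1''(2) = 2c, so c = 35/2.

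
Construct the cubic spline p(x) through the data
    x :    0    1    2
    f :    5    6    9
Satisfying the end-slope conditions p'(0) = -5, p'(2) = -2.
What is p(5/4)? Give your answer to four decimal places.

7.2305

With M_i denoting the second derivative at x_i, h_i = 1, 1, and Δ_i = (y_(i+1) − y_i)/h_i = 1, 3:
  1·M_0 + 4·M_1 + 1·M_2 = 6(Δ_1 - Δ_0) = 12
Clamped end conditions give two more equations: 2h_0·M_0 + h_0·M_1 = 6(Δ_0 - p'(0)) = 36 and h_1·M_1 + 2h_1·M_2 = 6(p'(2) - Δ_1) = -30.
Hence M_0 = 33/2, M_1 = 3, M_2 = -33/2.
On [1, 2], p(x) = 6 + 19/4·(x - 1) + 3/2·(x - 1)² - 13/4·(x - 1)³.
With (x - 1) = 1/4: p(5/4) = 1851/256.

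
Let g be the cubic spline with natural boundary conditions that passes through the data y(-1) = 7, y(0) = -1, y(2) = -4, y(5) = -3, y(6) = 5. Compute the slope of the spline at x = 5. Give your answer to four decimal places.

Let σ_i = g''(x_i). Step sizes h_i = 1, 2, 3, 1; slopes of the chords Δ_i = (y_(i+1) - y_i)/h_i = -8, -3/2, 1/3, 8.
  1·σ_0 + 6·σ_1 + 2·σ_2 = 6(Δ_1 - Δ_0) = 39
  2·σ_1 + 10·σ_2 + 3·σ_3 = 6(Δ_2 - Δ_1) = 11
  3·σ_2 + 8·σ_3 + 1·σ_4 = 6(Δ_3 - Δ_2) = 46
Natural end conditions: σ_0 = σ_4 = 0.
Forward elimination and back-substitution give σ_0 = 0, σ_1 = 2869/394, σ_2 = -462/197, σ_3 = 1306/197, σ_4 = 0.
On [5, 6], g'(x) = b_3 + 2c_3·(x - 5) + 3d_3·(x - 5)² with b_3 = Δ_3 - h_3(2σ_3 + σ_4)/6 = 3422/591, c_3 = σ_3/2 = 653/197, d_3 = (σ_4 - σ_3)/(6h_3) = -653/591. So g'(5) = 3422/591.

5.7902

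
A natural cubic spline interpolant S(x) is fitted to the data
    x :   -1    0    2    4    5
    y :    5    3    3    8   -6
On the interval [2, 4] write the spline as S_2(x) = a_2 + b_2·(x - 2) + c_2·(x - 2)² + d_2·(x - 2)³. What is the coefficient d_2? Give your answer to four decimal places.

Let m_i = S''(x_i). Step sizes h_i = 1, 2, 2, 1; slopes of the chords Δ_i = (y_(i+1) - y_i)/h_i = -2, 0, 5/2, -14.
  1·m_0 + 6·m_1 + 2·m_2 = 6(Δ_1 - Δ_0) = 12
  2·m_1 + 8·m_2 + 2·m_3 = 6(Δ_2 - Δ_1) = 15
  2·m_2 + 6·m_3 + 1·m_4 = 6(Δ_3 - Δ_2) = -99
Natural end conditions: m_0 = m_4 = 0.
Solving the tridiagonal system: m_0 = 0, m_1 = -1/5, m_2 = 33/5, m_3 = -187/10, m_4 = 0.
On [2, 4], with S_2(x) = a_2 + b_2·(x - 2) + c_2·(x - 2)² + d_2·(x - 2)³: c_2 = m_2/2 = 33/10, d_2 = (m_3 - m_2)/(6h_2) = -253/120, b_2 = Δ_2 - h_2(2m_2 + m_3)/6 = 13/3.

-2.1083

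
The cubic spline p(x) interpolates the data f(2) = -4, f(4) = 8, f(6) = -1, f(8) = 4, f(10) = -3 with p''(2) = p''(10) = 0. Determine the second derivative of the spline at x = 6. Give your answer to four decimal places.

Put σ_i = p'' at the i-th knot. Here h = (2, 2, 2, 2) and Δ = (6, -9/2, 5/2, -7/2), so the interior equations h_(i-1)·σ_(i-1) + 2(h_(i-1)+h_i)·σ_i + h_i·σ_(i+1) = 6(Δ_i − Δ_(i-1)) read
  2·σ_0 + 8·σ_1 + 2·σ_2 = 6(Δ_1 - Δ_0) = -63
  2·σ_1 + 8·σ_2 + 2·σ_3 = 6(Δ_2 - Δ_1) = 42
  2·σ_2 + 8·σ_3 + 2·σ_4 = 6(Δ_3 - Δ_2) = -36
Natural end conditions: σ_0 = σ_4 = 0.
Solving: σ_0 = 0, σ_1 = -1149/112, σ_2 = 267/28, σ_3 = -771/112, σ_4 = 0.

9.5357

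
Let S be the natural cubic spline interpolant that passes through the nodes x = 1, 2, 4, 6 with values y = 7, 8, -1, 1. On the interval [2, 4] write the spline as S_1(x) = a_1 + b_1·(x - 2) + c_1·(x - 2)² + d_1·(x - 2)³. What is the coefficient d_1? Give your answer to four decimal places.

1.1250

Write m_i for S''(x_i). With h_i = 1, 2, 2 and divided differences Δ_i = 1, -9/2, 1, the continuity of S' gives the tridiagonal system
  1·m_0 + 6·m_1 + 2·m_2 = 6(Δ_1 - Δ_0) = -33
  2·m_1 + 8·m_2 + 2·m_3 = 6(Δ_2 - Δ_1) = 33
Natural end conditions: m_0 = m_3 = 0.
Forward elimination and back-substitution give m_0 = 0, m_1 = -15/2, m_2 = 6, m_3 = 0.
On [2, 4], with S_1(x) = a_1 + b_1·(x - 2) + c_1·(x - 2)² + d_1·(x - 2)³: c_1 = m_1/2 = -15/4, d_1 = (m_2 - m_1)/(6h_1) = 9/8, b_1 = Δ_1 - h_1(2m_1 + m_2)/6 = -3/2.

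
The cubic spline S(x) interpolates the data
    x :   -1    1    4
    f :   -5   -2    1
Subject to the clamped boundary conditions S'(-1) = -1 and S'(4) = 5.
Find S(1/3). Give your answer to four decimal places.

-3.2963

Put σ_i = S'' at the i-th knot. Here h = (2, 3) and Δ = (3/2, 1), so the interior equations h_(i-1)·σ_(i-1) + 2(h_(i-1)+h_i)·σ_i + h_i·σ_(i+1) = 6(Δ_i − Δ_(i-1)) read
  2·σ_0 + 10·σ_1 + 3·σ_2 = 6(Δ_1 - Δ_0) = -3
Clamped end conditions give two more equations: 2h_0·σ_0 + h_0·σ_1 = 6(Δ_0 - S'(-1)) = 15 and h_1·σ_1 + 2h_1·σ_2 = 6(S'(4) - Δ_1) = 24.
Solving: σ_0 = 21/4, σ_1 = -3, σ_2 = 11/2.
On [-1, 1], S(x) = -5 - 1·(x + 1) + 21/8·(x + 1)² - 11/16·(x + 1)³.
With (x + 1) = 4/3: S(1/3) = -89/27.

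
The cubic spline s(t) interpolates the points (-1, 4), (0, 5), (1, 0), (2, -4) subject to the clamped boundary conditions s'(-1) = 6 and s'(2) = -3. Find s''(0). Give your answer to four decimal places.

Put M_i = s'' at the i-th knot. Here h = (1, 1, 1) and Δ = (1, -5, -4), so the interior equations h_(i-1)·M_(i-1) + 2(h_(i-1)+h_i)·M_i + h_i·M_(i+1) = 6(Δ_i − Δ_(i-1)) read
  1·M_0 + 4·M_1 + 1·M_2 = 6(Δ_1 - Δ_0) = -36
  1·M_1 + 4·M_2 + 1·M_3 = 6(Δ_2 - Δ_1) = 6
Clamped end conditions give two more equations: 2h_0·M_0 + h_0·M_1 = 6(Δ_0 - s'(-1)) = -30 and h_2·M_2 + 2h_2·M_3 = 6(s'(2) - Δ_2) = 6.
Hence M_0 = -58/5, M_1 = -34/5, M_2 = 14/5, M_3 = 8/5.

-6.8000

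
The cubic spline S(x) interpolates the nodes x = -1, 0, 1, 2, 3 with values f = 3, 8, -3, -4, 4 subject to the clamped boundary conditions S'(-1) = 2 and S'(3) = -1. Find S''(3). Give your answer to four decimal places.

-35.7857

With M_i denoting the second derivative at x_i, h_i = 1, 1, 1, 1, and Δ_i = (y_(i+1) − y_i)/h_i = 5, -11, -1, 8:
  1·M_0 + 4·M_1 + 1·M_2 = 6(Δ_1 - Δ_0) = -96
  1·M_1 + 4·M_2 + 1·M_3 = 6(Δ_2 - Δ_1) = 60
  1·M_2 + 4·M_3 + 1·M_4 = 6(Δ_3 - Δ_2) = 54
Clamped end conditions give two more equations: 2h_0·M_0 + h_0·M_1 = 6(Δ_0 - S'(-1)) = 18 and h_3·M_3 + 2h_3·M_4 = 6(S'(3) - Δ_3) = -54.
Hence M_0 = 375/14, M_1 = -249/7, M_2 = 39/2, M_3 = 123/7, M_4 = -501/14.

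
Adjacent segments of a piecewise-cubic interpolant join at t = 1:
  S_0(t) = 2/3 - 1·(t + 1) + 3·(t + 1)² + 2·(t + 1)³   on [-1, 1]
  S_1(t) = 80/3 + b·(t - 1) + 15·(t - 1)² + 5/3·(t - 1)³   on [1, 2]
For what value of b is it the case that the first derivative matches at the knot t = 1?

S_0'(t) = -1 + 6·(t + 1) + 6·(t + 1)², so S_0'(1) = 35. On the right, S_1'(1) = b, so b = 35.

35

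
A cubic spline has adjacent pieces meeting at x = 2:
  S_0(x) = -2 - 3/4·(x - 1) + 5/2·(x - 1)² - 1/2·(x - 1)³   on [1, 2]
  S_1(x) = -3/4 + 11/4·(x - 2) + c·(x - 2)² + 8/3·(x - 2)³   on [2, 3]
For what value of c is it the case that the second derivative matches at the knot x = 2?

1

S_0''(x) = 5 - 3·(x - 1), so S_0''(2) = 2. On the right, S_1''(2) = 2c, so c = 1.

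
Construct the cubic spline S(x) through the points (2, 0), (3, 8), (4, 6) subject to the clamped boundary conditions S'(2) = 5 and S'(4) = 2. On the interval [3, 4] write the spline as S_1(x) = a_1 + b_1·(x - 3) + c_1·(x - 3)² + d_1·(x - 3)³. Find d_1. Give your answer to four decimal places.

8.7500

With σ_i denoting the second derivative at x_i, h_i = 1, 1, and Δ_i = (y_(i+1) − y_i)/h_i = 8, -2:
  1·σ_0 + 4·σ_1 + 1·σ_2 = 6(Δ_1 - Δ_0) = -60
Clamped end conditions give two more equations: 2h_0·σ_0 + h_0·σ_1 = 6(Δ_0 - S'(2)) = 18 and h_1·σ_1 + 2h_1·σ_2 = 6(S'(4) - Δ_1) = 24.
Solving: σ_0 = 45/2, σ_1 = -27, σ_2 = 51/2.
On [3, 4], with S_1(x) = a_1 + b_1·(x - 3) + c_1·(x - 3)² + d_1·(x - 3)³: c_1 = σ_1/2 = -27/2, d_1 = (σ_2 - σ_1)/(6h_1) = 35/4, b_1 = Δ_1 - h_1(2σ_1 + σ_2)/6 = 11/4.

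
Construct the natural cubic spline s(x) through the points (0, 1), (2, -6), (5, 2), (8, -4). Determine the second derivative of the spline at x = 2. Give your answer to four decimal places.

Write σ_i for s''(x_i). With h_i = 2, 3, 3 and divided differences Δ_i = -7/2, 8/3, -2, the continuity of s' gives the tridiagonal system
  2·σ_0 + 10·σ_1 + 3·σ_2 = 6(Δ_1 - Δ_0) = 37
  3·σ_1 + 12·σ_2 + 3·σ_3 = 6(Δ_2 - Δ_1) = -28
Natural end conditions: σ_0 = σ_3 = 0.
Forward elimination and back-substitution give σ_0 = 0, σ_1 = 176/37, σ_2 = -391/111, σ_3 = 0.

4.7568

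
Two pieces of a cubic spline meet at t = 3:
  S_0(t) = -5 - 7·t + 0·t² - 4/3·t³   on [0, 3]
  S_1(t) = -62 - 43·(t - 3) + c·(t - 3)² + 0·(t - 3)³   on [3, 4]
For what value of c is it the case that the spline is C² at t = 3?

-12

S_0''(t) = 0 - 8·t, so S_0''(3) = -24. On the right, S_1''(3) = 2c, so c = -12.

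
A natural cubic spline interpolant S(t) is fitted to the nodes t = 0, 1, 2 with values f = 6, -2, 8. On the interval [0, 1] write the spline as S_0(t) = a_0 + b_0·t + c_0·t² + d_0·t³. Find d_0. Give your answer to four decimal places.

Write m_i for S''(x_i). With h_i = 1, 1 and divided differences Δ_i = -8, 10, the continuity of S' gives the tridiagonal system
  1·m_0 + 4·m_1 + 1·m_2 = 6(Δ_1 - Δ_0) = 108
Natural end conditions: m_0 = m_2 = 0.
Forward elimination and back-substitution give m_0 = 0, m_1 = 27, m_2 = 0.
On [0, 1], with S_0(t) = a_0 + b_0·t + c_0·t² + d_0·t³: c_0 = m_0/2 = 0, d_0 = (m_1 - m_0)/(6h_0) = 9/2, b_0 = Δ_0 - h_0(2m_0 + m_1)/6 = -25/2.

4.5000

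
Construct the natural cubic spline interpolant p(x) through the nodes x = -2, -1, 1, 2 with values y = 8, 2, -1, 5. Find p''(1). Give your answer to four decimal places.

Put m_i = p'' at the i-th knot. Here h = (1, 2, 1) and Δ = (-6, -3/2, 6), so the interior equations h_(i-1)·m_(i-1) + 2(h_(i-1)+h_i)·m_i + h_i·m_(i+1) = 6(Δ_i − Δ_(i-1)) read
  1·m_0 + 6·m_1 + 2·m_2 = 6(Δ_1 - Δ_0) = 27
  2·m_1 + 6·m_2 + 1·m_3 = 6(Δ_2 - Δ_1) = 45
Natural end conditions: m_0 = m_3 = 0.
Solving: m_0 = 0, m_1 = 9/4, m_2 = 27/4, m_3 = 0.

6.7500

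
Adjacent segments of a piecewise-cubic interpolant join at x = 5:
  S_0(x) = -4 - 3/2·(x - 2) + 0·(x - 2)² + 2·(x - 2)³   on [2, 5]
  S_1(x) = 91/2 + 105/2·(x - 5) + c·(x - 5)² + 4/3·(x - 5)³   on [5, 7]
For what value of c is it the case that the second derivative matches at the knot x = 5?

18

S_0''(x) = 0 + 12·(x - 2), so S_0''(5) = 36. On the right, S_1''(5) = 2c, so c = 18.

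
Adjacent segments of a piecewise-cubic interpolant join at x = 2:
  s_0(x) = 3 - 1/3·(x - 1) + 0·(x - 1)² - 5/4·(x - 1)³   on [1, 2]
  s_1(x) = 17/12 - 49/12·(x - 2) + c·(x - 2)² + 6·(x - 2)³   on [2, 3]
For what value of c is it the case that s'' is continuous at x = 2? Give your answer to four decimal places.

-3.7500

s_0''(x) = 0 - 15/2·(x - 1), so s_0''(2) = -15/2. On the right, s_1''(2) = 2c, so c = -15/4.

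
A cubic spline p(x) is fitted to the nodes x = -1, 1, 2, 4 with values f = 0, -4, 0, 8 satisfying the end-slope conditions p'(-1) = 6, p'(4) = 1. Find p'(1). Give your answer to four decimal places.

0.0625

Put m_i = p'' at the i-th knot. Here h = (2, 1, 2) and Δ = (-2, 4, 4), so the interior equations h_(i-1)·m_(i-1) + 2(h_(i-1)+h_i)·m_i + h_i·m_(i+1) = 6(Δ_i − Δ_(i-1)) read
  2·m_0 + 6·m_1 + 1·m_2 = 6(Δ_1 - Δ_0) = 36
  1·m_1 + 6·m_2 + 2·m_3 = 6(Δ_2 - Δ_1) = 0
Clamped end conditions give two more equations: 2h_0·m_0 + h_0·m_1 = 6(Δ_0 - p'(-1)) = -48 and h_2·m_2 + 2h_2·m_3 = 6(p'(4) - Δ_2) = -18.
Forward elimination and back-substitution give m_0 = -289/16, m_1 = 97/8, m_2 = -5/8, m_3 = -67/16.
On [1, 2], p'(x) = b_1 + 2c_1·(x - 1) + 3d_1·(x - 1)² with b_1 = Δ_1 - h_1(2m_1 + m_2)/6 = 1/16, c_1 = m_1/2 = 97/16, d_1 = (m_2 - m_1)/(6h_1) = -17/8. So p'(1) = 1/16.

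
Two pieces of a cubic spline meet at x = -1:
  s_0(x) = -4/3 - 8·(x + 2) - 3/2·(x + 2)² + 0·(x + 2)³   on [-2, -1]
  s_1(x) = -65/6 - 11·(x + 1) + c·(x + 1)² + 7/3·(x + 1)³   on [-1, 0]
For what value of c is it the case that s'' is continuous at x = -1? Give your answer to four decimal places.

s_0''(x) = -3 + 0·(x + 2), so s_0''(-1) = -3. On the right, s_1''(-1) = 2c, so c = -3/2.

-1.5000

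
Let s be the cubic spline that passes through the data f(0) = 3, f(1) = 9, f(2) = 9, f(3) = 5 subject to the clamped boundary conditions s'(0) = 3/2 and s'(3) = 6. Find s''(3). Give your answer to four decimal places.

36.2000

Write σ_i for s''(x_i). With h_i = 1, 1, 1 and divided differences Δ_i = 6, 0, -4, the continuity of s' gives the tridiagonal system
  1·σ_0 + 4·σ_1 + 1·σ_2 = 6(Δ_1 - Δ_0) = -36
  1·σ_1 + 4·σ_2 + 1·σ_3 = 6(Δ_2 - Δ_1) = -24
Clamped end conditions give two more equations: 2h_0·σ_0 + h_0·σ_1 = 6(Δ_0 - s'(0)) = 27 and h_2·σ_2 + 2h_2·σ_3 = 6(s'(3) - Δ_2) = 60.
Solving: σ_0 = 94/5, σ_1 = -53/5, σ_2 = -62/5, σ_3 = 181/5.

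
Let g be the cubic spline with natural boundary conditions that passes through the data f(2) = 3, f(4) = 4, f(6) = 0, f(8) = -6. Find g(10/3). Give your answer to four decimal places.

With m_i denoting the second derivative at x_i, h_i = 2, 2, 2, and Δ_i = (y_(i+1) − y_i)/h_i = 1/2, -2, -3:
  2·m_0 + 8·m_1 + 2·m_2 = 6(Δ_1 - Δ_0) = -15
  2·m_1 + 8·m_2 + 2·m_3 = 6(Δ_2 - Δ_1) = -6
Natural end conditions: m_0 = m_3 = 0.
Solving: m_0 = 0, m_1 = -9/5, m_2 = -3/10, m_3 = 0.
On [2, 4], g(x) = 3 + 11/10·(x - 2) + 0·(x - 2)² - 3/20·(x - 2)³.
With (x - 2) = 4/3: g(10/3) = 37/9.

4.1111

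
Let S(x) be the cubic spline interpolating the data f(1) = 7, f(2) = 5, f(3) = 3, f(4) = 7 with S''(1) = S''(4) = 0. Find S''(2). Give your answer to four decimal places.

Let m_i = S''(x_i). Step sizes h_i = 1, 1, 1; slopes of the chords Δ_i = (y_(i+1) - y_i)/h_i = -2, -2, 4.
  1·m_0 + 4·m_1 + 1·m_2 = 6(Δ_1 - Δ_0) = 0
  1·m_1 + 4·m_2 + 1·m_3 = 6(Δ_2 - Δ_1) = 36
Natural end conditions: m_0 = m_3 = 0.
Forward elimination and back-substitution give m_0 = 0, m_1 = -12/5, m_2 = 48/5, m_3 = 0.

-2.4000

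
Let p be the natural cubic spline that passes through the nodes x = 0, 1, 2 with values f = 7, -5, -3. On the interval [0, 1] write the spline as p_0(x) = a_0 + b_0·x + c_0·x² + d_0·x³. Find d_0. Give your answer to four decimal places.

3.5000

With σ_i denoting the second derivative at x_i, h_i = 1, 1, and Δ_i = (y_(i+1) − y_i)/h_i = -12, 2:
  1·σ_0 + 4·σ_1 + 1·σ_2 = 6(Δ_1 - Δ_0) = 84
Natural end conditions: σ_0 = σ_2 = 0.
Solving the tridiagonal system: σ_0 = 0, σ_1 = 21, σ_2 = 0.
On [0, 1], with p_0(x) = a_0 + b_0·x + c_0·x² + d_0·x³: c_0 = σ_0/2 = 0, d_0 = (σ_1 - σ_0)/(6h_0) = 7/2, b_0 = Δ_0 - h_0(2σ_0 + σ_1)/6 = -31/2.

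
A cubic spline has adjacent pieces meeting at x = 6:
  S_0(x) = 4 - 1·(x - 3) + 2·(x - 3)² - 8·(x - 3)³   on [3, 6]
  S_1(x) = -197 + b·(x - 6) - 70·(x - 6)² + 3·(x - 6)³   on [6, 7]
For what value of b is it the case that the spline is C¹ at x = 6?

-205

S_0'(x) = -1 + 4·(x - 3) - 24·(x - 3)², so S_0'(6) = -205. On the right, S_1'(6) = b, so b = -205.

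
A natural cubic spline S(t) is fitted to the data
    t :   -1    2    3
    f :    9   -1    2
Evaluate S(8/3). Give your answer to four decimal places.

0.7654

Let σ_i = S''(x_i). Step sizes h_i = 3, 1; slopes of the chords Δ_i = (y_(i+1) - y_i)/h_i = -10/3, 3.
  3·σ_0 + 8·σ_1 + 1·σ_2 = 6(Δ_1 - Δ_0) = 38
Natural end conditions: σ_0 = σ_2 = 0.
Hence σ_0 = 0, σ_1 = 19/4, σ_2 = 0.
On [2, 3], S(t) = -1 + 17/12·(t - 2) + 19/8·(t - 2)² - 19/24·(t - 2)³.
With (t - 2) = 2/3: S(8/3) = 62/81.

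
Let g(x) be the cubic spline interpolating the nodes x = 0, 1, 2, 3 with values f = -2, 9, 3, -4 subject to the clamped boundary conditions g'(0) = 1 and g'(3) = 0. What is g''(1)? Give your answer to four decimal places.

Write M_i for g''(x_i). With h_i = 1, 1, 1 and divided differences Δ_i = 11, -6, -7, the continuity of g' gives the tridiagonal system
  1·M_0 + 4·M_1 + 1·M_2 = 6(Δ_1 - Δ_0) = -102
  1·M_1 + 4·M_2 + 1·M_3 = 6(Δ_2 - Δ_1) = -6
Clamped end conditions give two more equations: 2h_0·M_0 + h_0·M_1 = 6(Δ_0 - g'(0)) = 60 and h_2·M_2 + 2h_2·M_3 = 6(g'(3) - Δ_2) = 42.
Hence M_0 = 148/3, M_1 = -116/3, M_2 = 10/3, M_3 = 58/3.

-38.6667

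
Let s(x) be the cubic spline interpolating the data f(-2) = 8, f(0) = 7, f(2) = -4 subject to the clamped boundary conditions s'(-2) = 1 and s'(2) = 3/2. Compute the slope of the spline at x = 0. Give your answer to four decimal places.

Write σ_i for s''(x_i). With h_i = 2, 2 and divided differences Δ_i = -1/2, -11/2, the continuity of s' gives the tridiagonal system
  2·σ_0 + 8·σ_1 + 2·σ_2 = 6(Δ_1 - Δ_0) = -30
Clamped end conditions give two more equations: 2h_0·σ_0 + h_0·σ_1 = 6(Δ_0 - s'(-2)) = -9 and h_1·σ_1 + 2h_1·σ_2 = 6(s'(2) - Δ_1) = 42.
Forward elimination and back-substitution give σ_0 = 13/8, σ_1 = -31/4, σ_2 = 115/8.
On [0, 2], s'(x) = b_1 + 2c_1·x + 3d_1·x² with b_1 = Δ_1 - h_1(2σ_1 + σ_2)/6 = -41/8, c_1 = σ_1/2 = -31/8, d_1 = (σ_2 - σ_1)/(6h_1) = 59/32. So s'(0) = -41/8.

-5.1250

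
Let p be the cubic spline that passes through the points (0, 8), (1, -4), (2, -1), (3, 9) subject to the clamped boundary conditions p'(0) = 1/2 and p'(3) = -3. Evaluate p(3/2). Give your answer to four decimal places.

Let M_i = p''(x_i). Step sizes h_i = 1, 1, 1; slopes of the chords Δ_i = (y_(i+1) - y_i)/h_i = -12, 3, 10.
  1·M_0 + 4·M_1 + 1·M_2 = 6(Δ_1 - Δ_0) = 90
  1·M_1 + 4·M_2 + 1·M_3 = 6(Δ_2 - Δ_1) = 42
Clamped end conditions give two more equations: 2h_0·M_0 + h_0·M_1 = 6(Δ_0 - p'(0)) = -75 and h_2·M_2 + 2h_2·M_3 = 6(p'(3) - Δ_2) = -78.
Solving: M_0 = -806/15, M_1 = 487/15, M_2 = 208/15, M_3 = -689/15.
On [1, 2], p(x) = -4 - 152/15·(x - 1) + 487/30·(x - 1)² - 31/10·(x - 1)³.
With (x - 1) = 1/2: p(3/2) = -259/48.

-5.3958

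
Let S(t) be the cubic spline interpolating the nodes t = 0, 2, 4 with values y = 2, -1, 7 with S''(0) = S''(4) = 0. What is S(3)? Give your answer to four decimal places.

Put σ_i = S'' at the i-th knot. Here h = (2, 2) and Δ = (-3/2, 4), so the interior equations h_(i-1)·σ_(i-1) + 2(h_(i-1)+h_i)·σ_i + h_i·σ_(i+1) = 6(Δ_i − Δ_(i-1)) read
  2·σ_0 + 8·σ_1 + 2·σ_2 = 6(Δ_1 - Δ_0) = 33
Natural end conditions: σ_0 = σ_2 = 0.
Solving: σ_0 = 0, σ_1 = 33/8, σ_2 = 0.
On [2, 4], S(t) = -1 + 5/4·(t - 2) + 33/16·(t - 2)² - 11/32·(t - 2)³.
With (t - 2) = 1: S(3) = 63/32.

1.9688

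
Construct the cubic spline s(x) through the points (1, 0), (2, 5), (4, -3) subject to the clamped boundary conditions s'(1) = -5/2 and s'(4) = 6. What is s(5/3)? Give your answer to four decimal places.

Put M_i = s'' at the i-th knot. Here h = (1, 2) and Δ = (5, -4), so the interior equations h_(i-1)·M_(i-1) + 2(h_(i-1)+h_i)·M_i + h_i·M_(i+1) = 6(Δ_i − Δ_(i-1)) read
  1·M_0 + 6·M_1 + 2·M_2 = 6(Δ_1 - Δ_0) = -54
Clamped end conditions give two more equations: 2h_0·M_0 + h_0·M_1 = 6(Δ_0 - s'(1)) = 45 and h_1·M_1 + 2h_1·M_2 = 6(s'(4) - Δ_1) = 60.
Hence M_0 = 103/3, M_1 = -71/3, M_2 = 161/6.
On [1, 2], s(x) = 0 - 5/2·(x - 1) + 103/6·(x - 1)² - 29/3·(x - 1)³.
With (x - 1) = 2/3: s(5/3) = 251/81.

3.0988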